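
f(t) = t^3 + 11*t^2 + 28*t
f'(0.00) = 28.00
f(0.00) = 0.00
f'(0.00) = 28.00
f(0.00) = 0.00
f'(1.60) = 70.88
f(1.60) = 77.06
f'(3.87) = 158.07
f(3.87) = 331.07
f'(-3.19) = -11.65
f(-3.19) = -9.84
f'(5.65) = 248.07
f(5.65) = 689.71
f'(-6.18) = 6.62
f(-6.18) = 11.05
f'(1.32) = 62.27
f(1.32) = 58.43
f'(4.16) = 171.44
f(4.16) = 378.83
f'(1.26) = 60.48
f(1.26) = 54.74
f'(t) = 3*t^2 + 22*t + 28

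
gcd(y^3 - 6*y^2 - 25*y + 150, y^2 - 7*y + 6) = y - 6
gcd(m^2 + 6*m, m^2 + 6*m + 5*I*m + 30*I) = m + 6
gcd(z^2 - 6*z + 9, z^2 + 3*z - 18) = z - 3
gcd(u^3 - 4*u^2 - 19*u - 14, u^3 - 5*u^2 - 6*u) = u + 1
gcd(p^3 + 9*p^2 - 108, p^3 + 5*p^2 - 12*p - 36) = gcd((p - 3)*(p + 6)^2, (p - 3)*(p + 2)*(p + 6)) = p^2 + 3*p - 18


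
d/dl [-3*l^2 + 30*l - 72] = 30 - 6*l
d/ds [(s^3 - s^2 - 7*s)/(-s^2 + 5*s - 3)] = (-s^4 + 10*s^3 - 21*s^2 + 6*s + 21)/(s^4 - 10*s^3 + 31*s^2 - 30*s + 9)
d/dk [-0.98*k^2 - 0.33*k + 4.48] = -1.96*k - 0.33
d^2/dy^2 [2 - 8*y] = 0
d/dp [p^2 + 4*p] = 2*p + 4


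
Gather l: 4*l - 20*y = 4*l - 20*y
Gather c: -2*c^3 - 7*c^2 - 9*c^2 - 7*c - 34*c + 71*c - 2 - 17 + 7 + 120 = -2*c^3 - 16*c^2 + 30*c + 108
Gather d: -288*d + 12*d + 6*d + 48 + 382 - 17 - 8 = 405 - 270*d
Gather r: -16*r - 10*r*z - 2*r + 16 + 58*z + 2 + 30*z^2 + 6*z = r*(-10*z - 18) + 30*z^2 + 64*z + 18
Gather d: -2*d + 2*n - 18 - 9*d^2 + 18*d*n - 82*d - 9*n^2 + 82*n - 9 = -9*d^2 + d*(18*n - 84) - 9*n^2 + 84*n - 27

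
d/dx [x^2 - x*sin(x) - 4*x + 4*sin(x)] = -x*cos(x) + 2*x - sin(x) + 4*cos(x) - 4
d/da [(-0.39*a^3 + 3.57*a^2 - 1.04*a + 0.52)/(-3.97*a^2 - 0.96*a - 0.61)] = (1.5483*a^4 + 0.748799999999999*a^3 - 6.8423*a^2 - 0.226599999999999*a + 1.1336)/(15.7609*a^4 + 7.6224*a^3 + 5.765*a^2 + 1.1712*a + 0.3721)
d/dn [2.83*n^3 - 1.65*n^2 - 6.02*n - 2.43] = 8.49*n^2 - 3.3*n - 6.02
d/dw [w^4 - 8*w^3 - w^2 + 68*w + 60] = 4*w^3 - 24*w^2 - 2*w + 68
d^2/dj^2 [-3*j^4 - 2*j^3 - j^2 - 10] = -36*j^2 - 12*j - 2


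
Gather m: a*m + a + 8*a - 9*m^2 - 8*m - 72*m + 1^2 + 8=9*a - 9*m^2 + m*(a - 80) + 9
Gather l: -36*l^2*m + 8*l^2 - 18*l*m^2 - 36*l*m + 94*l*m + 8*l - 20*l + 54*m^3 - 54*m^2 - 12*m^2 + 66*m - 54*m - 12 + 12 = l^2*(8 - 36*m) + l*(-18*m^2 + 58*m - 12) + 54*m^3 - 66*m^2 + 12*m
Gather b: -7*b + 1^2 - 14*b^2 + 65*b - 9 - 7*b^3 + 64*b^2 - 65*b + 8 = -7*b^3 + 50*b^2 - 7*b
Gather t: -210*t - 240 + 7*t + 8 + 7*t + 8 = -196*t - 224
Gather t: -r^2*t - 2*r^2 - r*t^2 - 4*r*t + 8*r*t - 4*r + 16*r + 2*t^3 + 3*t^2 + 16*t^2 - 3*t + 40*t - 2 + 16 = -2*r^2 + 12*r + 2*t^3 + t^2*(19 - r) + t*(-r^2 + 4*r + 37) + 14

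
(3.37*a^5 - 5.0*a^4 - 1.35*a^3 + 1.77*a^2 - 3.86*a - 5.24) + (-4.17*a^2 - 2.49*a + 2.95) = 3.37*a^5 - 5.0*a^4 - 1.35*a^3 - 2.4*a^2 - 6.35*a - 2.29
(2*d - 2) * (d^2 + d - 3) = 2*d^3 - 8*d + 6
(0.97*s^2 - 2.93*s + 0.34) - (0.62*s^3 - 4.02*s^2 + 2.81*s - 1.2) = -0.62*s^3 + 4.99*s^2 - 5.74*s + 1.54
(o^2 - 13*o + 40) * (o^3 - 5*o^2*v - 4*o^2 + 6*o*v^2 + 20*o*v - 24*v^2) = o^5 - 5*o^4*v - 17*o^4 + 6*o^3*v^2 + 85*o^3*v + 92*o^3 - 102*o^2*v^2 - 460*o^2*v - 160*o^2 + 552*o*v^2 + 800*o*v - 960*v^2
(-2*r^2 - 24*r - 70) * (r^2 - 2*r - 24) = -2*r^4 - 20*r^3 + 26*r^2 + 716*r + 1680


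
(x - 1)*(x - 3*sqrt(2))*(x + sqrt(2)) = x^3 - 2*sqrt(2)*x^2 - x^2 - 6*x + 2*sqrt(2)*x + 6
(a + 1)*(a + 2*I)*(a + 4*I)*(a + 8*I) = a^4 + a^3 + 14*I*a^3 - 56*a^2 + 14*I*a^2 - 56*a - 64*I*a - 64*I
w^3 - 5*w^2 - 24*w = w*(w - 8)*(w + 3)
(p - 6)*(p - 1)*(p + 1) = p^3 - 6*p^2 - p + 6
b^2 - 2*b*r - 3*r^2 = (b - 3*r)*(b + r)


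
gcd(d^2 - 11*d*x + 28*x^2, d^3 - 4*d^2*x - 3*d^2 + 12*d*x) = -d + 4*x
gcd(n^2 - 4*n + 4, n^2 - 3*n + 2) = n - 2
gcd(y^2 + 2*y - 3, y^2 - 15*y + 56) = 1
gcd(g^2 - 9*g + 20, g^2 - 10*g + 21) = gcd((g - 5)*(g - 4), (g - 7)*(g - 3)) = 1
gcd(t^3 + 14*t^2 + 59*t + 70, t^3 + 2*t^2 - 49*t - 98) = t^2 + 9*t + 14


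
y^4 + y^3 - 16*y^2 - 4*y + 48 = (y - 3)*(y - 2)*(y + 2)*(y + 4)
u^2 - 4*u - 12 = (u - 6)*(u + 2)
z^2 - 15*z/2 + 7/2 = (z - 7)*(z - 1/2)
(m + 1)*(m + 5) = m^2 + 6*m + 5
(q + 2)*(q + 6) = q^2 + 8*q + 12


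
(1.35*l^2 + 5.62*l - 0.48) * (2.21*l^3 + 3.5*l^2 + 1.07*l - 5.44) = 2.9835*l^5 + 17.1452*l^4 + 20.0537*l^3 - 3.0106*l^2 - 31.0864*l + 2.6112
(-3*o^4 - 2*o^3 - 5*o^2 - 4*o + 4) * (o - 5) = -3*o^5 + 13*o^4 + 5*o^3 + 21*o^2 + 24*o - 20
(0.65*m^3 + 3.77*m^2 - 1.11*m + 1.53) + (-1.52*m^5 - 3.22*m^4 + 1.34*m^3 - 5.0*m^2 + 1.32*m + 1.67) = -1.52*m^5 - 3.22*m^4 + 1.99*m^3 - 1.23*m^2 + 0.21*m + 3.2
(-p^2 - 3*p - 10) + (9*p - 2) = -p^2 + 6*p - 12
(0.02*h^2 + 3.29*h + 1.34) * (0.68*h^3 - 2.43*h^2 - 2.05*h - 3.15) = 0.0136*h^5 + 2.1886*h^4 - 7.1245*h^3 - 10.0637*h^2 - 13.1105*h - 4.221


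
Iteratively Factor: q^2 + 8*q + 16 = (q + 4)*(q + 4)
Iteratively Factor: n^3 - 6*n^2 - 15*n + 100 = (n + 4)*(n^2 - 10*n + 25) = (n - 5)*(n + 4)*(n - 5)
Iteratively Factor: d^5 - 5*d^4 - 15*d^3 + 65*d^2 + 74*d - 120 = (d + 2)*(d^4 - 7*d^3 - d^2 + 67*d - 60) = (d - 1)*(d + 2)*(d^3 - 6*d^2 - 7*d + 60) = (d - 5)*(d - 1)*(d + 2)*(d^2 - d - 12) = (d - 5)*(d - 1)*(d + 2)*(d + 3)*(d - 4)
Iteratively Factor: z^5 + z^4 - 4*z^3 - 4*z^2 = (z)*(z^4 + z^3 - 4*z^2 - 4*z) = z*(z - 2)*(z^3 + 3*z^2 + 2*z) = z^2*(z - 2)*(z^2 + 3*z + 2) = z^2*(z - 2)*(z + 2)*(z + 1)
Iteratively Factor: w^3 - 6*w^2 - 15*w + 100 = (w + 4)*(w^2 - 10*w + 25) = (w - 5)*(w + 4)*(w - 5)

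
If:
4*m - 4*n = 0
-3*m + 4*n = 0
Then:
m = 0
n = 0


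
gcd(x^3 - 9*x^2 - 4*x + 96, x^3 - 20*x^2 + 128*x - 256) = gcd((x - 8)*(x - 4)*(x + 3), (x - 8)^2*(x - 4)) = x^2 - 12*x + 32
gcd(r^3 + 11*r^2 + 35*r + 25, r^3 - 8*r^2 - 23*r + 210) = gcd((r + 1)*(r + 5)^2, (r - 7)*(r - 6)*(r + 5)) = r + 5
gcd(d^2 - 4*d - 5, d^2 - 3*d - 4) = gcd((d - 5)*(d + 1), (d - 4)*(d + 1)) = d + 1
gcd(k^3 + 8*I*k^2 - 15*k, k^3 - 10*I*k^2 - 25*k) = k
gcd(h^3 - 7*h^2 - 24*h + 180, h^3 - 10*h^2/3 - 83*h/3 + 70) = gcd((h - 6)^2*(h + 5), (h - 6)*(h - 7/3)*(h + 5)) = h^2 - h - 30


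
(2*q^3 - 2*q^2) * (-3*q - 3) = -6*q^4 + 6*q^2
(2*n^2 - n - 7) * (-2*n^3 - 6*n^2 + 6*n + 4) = -4*n^5 - 10*n^4 + 32*n^3 + 44*n^2 - 46*n - 28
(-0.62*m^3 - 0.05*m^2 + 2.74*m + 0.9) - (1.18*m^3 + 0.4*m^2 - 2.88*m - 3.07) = -1.8*m^3 - 0.45*m^2 + 5.62*m + 3.97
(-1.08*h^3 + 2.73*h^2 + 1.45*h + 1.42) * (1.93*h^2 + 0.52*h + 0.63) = -2.0844*h^5 + 4.7073*h^4 + 3.5377*h^3 + 5.2145*h^2 + 1.6519*h + 0.8946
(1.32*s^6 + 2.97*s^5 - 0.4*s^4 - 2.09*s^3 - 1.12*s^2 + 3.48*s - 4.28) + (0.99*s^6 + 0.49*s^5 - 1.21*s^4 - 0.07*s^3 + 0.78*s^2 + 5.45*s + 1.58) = 2.31*s^6 + 3.46*s^5 - 1.61*s^4 - 2.16*s^3 - 0.34*s^2 + 8.93*s - 2.7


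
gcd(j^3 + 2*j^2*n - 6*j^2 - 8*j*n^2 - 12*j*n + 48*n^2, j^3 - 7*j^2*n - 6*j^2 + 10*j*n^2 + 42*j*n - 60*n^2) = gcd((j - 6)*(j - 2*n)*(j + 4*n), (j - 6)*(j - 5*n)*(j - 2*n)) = j^2 - 2*j*n - 6*j + 12*n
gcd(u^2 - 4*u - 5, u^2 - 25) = u - 5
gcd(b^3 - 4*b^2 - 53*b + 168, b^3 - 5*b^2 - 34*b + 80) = b - 8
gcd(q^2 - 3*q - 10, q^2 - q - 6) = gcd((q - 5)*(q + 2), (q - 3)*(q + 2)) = q + 2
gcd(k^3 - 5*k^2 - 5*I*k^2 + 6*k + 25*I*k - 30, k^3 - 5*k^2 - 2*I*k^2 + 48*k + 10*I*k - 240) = k - 5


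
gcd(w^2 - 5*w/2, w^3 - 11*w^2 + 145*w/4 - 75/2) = w - 5/2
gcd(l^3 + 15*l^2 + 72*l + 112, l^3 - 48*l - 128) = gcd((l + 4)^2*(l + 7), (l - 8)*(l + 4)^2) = l^2 + 8*l + 16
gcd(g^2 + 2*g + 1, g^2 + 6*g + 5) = g + 1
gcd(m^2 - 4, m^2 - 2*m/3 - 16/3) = m + 2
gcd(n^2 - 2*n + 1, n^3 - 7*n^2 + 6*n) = n - 1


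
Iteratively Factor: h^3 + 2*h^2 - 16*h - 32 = (h + 2)*(h^2 - 16) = (h - 4)*(h + 2)*(h + 4)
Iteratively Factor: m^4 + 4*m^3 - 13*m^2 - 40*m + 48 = (m - 3)*(m^3 + 7*m^2 + 8*m - 16) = (m - 3)*(m + 4)*(m^2 + 3*m - 4) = (m - 3)*(m - 1)*(m + 4)*(m + 4)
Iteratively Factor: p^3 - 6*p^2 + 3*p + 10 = (p - 2)*(p^2 - 4*p - 5) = (p - 5)*(p - 2)*(p + 1)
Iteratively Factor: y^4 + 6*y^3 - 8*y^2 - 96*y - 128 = (y + 2)*(y^3 + 4*y^2 - 16*y - 64) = (y - 4)*(y + 2)*(y^2 + 8*y + 16) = (y - 4)*(y + 2)*(y + 4)*(y + 4)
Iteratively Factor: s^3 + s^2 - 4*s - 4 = (s + 1)*(s^2 - 4) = (s - 2)*(s + 1)*(s + 2)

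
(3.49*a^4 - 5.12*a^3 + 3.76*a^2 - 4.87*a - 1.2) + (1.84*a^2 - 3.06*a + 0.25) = 3.49*a^4 - 5.12*a^3 + 5.6*a^2 - 7.93*a - 0.95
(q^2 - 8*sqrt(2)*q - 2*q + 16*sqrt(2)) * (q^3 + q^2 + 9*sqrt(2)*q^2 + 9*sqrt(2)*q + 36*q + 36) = q^5 - q^4 + sqrt(2)*q^4 - 110*q^3 - sqrt(2)*q^3 - 290*sqrt(2)*q^2 + 108*q^2 + 216*q + 288*sqrt(2)*q + 576*sqrt(2)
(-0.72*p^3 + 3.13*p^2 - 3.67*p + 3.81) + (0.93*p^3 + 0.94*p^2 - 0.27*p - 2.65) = 0.21*p^3 + 4.07*p^2 - 3.94*p + 1.16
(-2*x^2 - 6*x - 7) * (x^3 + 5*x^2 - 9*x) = -2*x^5 - 16*x^4 - 19*x^3 + 19*x^2 + 63*x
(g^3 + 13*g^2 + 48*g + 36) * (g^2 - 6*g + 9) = g^5 + 7*g^4 - 21*g^3 - 135*g^2 + 216*g + 324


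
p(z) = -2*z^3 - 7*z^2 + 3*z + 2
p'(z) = -6*z^2 - 14*z + 3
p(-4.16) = 12.36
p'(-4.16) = -42.59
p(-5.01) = 62.77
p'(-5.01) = -77.46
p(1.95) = -33.60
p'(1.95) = -47.12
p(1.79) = -26.53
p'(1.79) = -41.28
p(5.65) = -565.23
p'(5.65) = -267.64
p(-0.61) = -1.98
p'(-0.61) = 9.31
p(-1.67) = -13.22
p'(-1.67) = 9.65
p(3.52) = -161.40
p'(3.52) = -120.62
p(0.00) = 2.00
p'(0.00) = 3.00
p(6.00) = -664.00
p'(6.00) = -297.00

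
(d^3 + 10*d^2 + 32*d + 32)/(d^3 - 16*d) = (d^2 + 6*d + 8)/(d*(d - 4))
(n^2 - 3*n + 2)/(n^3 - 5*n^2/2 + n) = 2*(n - 1)/(n*(2*n - 1))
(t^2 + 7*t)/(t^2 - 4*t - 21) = t*(t + 7)/(t^2 - 4*t - 21)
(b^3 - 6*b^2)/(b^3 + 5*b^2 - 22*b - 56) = b^2*(b - 6)/(b^3 + 5*b^2 - 22*b - 56)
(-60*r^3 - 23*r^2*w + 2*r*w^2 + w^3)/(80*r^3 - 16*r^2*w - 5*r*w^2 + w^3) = (-3*r - w)/(4*r - w)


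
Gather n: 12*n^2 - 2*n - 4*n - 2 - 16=12*n^2 - 6*n - 18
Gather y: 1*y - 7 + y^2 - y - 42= y^2 - 49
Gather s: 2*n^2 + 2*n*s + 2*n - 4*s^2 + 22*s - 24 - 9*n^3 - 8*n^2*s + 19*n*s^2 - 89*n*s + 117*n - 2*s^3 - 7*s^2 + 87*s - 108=-9*n^3 + 2*n^2 + 119*n - 2*s^3 + s^2*(19*n - 11) + s*(-8*n^2 - 87*n + 109) - 132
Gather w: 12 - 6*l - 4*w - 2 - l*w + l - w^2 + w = -5*l - w^2 + w*(-l - 3) + 10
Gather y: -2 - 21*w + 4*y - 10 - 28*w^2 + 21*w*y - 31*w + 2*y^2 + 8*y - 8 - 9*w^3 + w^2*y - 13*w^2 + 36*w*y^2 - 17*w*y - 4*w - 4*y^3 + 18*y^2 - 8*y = -9*w^3 - 41*w^2 - 56*w - 4*y^3 + y^2*(36*w + 20) + y*(w^2 + 4*w + 4) - 20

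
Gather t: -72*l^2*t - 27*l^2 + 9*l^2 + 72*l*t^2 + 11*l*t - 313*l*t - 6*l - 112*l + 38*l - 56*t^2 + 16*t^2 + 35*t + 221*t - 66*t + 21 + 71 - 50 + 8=-18*l^2 - 80*l + t^2*(72*l - 40) + t*(-72*l^2 - 302*l + 190) + 50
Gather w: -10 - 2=-12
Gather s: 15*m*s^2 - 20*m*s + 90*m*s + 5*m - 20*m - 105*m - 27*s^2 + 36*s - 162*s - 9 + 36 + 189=-120*m + s^2*(15*m - 27) + s*(70*m - 126) + 216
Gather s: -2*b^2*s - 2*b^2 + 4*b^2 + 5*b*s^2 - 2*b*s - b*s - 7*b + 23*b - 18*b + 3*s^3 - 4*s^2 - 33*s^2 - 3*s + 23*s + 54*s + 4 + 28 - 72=2*b^2 - 2*b + 3*s^3 + s^2*(5*b - 37) + s*(-2*b^2 - 3*b + 74) - 40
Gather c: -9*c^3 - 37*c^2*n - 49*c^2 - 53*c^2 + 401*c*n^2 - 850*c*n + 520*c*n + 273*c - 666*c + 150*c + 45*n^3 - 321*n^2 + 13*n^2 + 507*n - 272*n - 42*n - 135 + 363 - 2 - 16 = -9*c^3 + c^2*(-37*n - 102) + c*(401*n^2 - 330*n - 243) + 45*n^3 - 308*n^2 + 193*n + 210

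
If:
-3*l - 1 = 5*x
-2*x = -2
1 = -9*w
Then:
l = -2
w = -1/9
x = 1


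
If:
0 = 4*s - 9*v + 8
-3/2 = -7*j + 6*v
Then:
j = 6*v/7 + 3/14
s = 9*v/4 - 2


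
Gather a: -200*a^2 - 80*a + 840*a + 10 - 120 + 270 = -200*a^2 + 760*a + 160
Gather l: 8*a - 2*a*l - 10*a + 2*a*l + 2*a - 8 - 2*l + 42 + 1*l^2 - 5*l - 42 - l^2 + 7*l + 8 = 0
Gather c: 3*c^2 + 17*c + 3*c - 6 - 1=3*c^2 + 20*c - 7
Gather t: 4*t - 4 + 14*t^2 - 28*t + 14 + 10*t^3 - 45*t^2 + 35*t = 10*t^3 - 31*t^2 + 11*t + 10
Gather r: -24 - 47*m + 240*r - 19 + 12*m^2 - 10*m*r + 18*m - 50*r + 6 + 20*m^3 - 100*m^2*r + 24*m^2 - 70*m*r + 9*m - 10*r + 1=20*m^3 + 36*m^2 - 20*m + r*(-100*m^2 - 80*m + 180) - 36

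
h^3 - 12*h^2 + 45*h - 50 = (h - 5)^2*(h - 2)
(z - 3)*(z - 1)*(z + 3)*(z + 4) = z^4 + 3*z^3 - 13*z^2 - 27*z + 36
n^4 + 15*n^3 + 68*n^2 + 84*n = n*(n + 2)*(n + 6)*(n + 7)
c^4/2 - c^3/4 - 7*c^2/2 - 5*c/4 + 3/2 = (c/2 + 1)*(c - 3)*(c - 1/2)*(c + 1)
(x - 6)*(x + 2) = x^2 - 4*x - 12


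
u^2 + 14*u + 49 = (u + 7)^2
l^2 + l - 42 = (l - 6)*(l + 7)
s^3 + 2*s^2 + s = s*(s + 1)^2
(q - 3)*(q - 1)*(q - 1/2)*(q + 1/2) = q^4 - 4*q^3 + 11*q^2/4 + q - 3/4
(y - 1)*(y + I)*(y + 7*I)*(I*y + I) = I*y^4 - 8*y^3 - 8*I*y^2 + 8*y + 7*I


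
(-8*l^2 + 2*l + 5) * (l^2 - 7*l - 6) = -8*l^4 + 58*l^3 + 39*l^2 - 47*l - 30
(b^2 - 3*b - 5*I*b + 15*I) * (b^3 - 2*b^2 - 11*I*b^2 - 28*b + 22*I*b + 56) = b^5 - 5*b^4 - 16*I*b^4 - 77*b^3 + 80*I*b^3 + 415*b^2 + 44*I*b^2 - 498*b - 700*I*b + 840*I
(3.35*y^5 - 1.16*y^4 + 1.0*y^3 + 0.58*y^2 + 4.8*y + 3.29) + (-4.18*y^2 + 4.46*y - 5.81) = 3.35*y^5 - 1.16*y^4 + 1.0*y^3 - 3.6*y^2 + 9.26*y - 2.52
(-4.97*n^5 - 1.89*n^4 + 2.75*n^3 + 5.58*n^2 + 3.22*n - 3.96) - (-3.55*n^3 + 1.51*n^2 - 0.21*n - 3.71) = -4.97*n^5 - 1.89*n^4 + 6.3*n^3 + 4.07*n^2 + 3.43*n - 0.25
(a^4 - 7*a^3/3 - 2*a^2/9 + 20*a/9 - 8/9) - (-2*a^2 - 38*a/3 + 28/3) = a^4 - 7*a^3/3 + 16*a^2/9 + 134*a/9 - 92/9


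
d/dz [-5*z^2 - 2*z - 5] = -10*z - 2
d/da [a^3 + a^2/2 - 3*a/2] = 3*a^2 + a - 3/2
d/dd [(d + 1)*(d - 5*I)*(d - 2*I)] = 3*d^2 + d*(2 - 14*I) - 10 - 7*I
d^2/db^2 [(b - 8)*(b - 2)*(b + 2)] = 6*b - 16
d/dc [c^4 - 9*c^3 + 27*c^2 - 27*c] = 4*c^3 - 27*c^2 + 54*c - 27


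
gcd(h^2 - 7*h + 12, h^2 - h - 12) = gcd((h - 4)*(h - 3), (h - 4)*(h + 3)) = h - 4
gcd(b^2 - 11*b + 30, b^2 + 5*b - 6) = 1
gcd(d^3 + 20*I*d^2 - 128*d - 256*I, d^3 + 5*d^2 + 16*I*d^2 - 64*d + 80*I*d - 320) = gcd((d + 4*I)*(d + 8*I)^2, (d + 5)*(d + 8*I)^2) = d^2 + 16*I*d - 64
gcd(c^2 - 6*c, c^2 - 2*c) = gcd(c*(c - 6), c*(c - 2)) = c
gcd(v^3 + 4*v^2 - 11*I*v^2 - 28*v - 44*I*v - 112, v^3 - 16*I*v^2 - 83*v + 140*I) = v^2 - 11*I*v - 28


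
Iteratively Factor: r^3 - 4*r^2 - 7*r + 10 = (r - 1)*(r^2 - 3*r - 10) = (r - 5)*(r - 1)*(r + 2)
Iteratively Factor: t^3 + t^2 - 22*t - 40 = (t + 2)*(t^2 - t - 20) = (t + 2)*(t + 4)*(t - 5)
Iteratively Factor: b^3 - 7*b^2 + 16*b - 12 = (b - 2)*(b^2 - 5*b + 6) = (b - 2)^2*(b - 3)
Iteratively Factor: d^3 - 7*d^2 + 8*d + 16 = (d - 4)*(d^2 - 3*d - 4) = (d - 4)*(d + 1)*(d - 4)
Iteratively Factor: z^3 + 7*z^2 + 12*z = (z + 4)*(z^2 + 3*z) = (z + 3)*(z + 4)*(z)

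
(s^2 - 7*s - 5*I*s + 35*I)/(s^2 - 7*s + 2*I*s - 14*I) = (s - 5*I)/(s + 2*I)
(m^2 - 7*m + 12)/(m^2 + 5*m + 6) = (m^2 - 7*m + 12)/(m^2 + 5*m + 6)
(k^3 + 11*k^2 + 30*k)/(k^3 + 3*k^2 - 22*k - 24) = k*(k + 5)/(k^2 - 3*k - 4)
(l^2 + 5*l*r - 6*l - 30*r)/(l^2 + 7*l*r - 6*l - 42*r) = (l + 5*r)/(l + 7*r)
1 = 1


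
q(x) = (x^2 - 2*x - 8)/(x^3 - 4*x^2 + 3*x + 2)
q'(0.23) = 1.17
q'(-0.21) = 23.81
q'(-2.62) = 0.07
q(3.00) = -2.50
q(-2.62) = -0.08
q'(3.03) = 8.30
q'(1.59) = -38.54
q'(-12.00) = 0.00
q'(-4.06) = 0.00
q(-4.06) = -0.12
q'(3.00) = 9.50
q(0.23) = -3.38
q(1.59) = -12.77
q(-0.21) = -6.36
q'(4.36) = 0.19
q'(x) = (2*x - 2)/(x^3 - 4*x^2 + 3*x + 2) + (-3*x^2 + 8*x - 3)*(x^2 - 2*x - 8)/(x^3 - 4*x^2 + 3*x + 2)^2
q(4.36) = 0.10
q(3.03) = -2.23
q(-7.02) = -0.10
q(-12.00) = -0.07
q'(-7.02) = -0.01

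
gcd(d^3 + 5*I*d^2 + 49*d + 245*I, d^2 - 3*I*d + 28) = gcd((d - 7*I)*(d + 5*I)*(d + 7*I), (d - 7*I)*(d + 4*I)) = d - 7*I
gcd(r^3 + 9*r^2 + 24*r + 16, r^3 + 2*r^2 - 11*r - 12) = r^2 + 5*r + 4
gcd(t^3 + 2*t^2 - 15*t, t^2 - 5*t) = t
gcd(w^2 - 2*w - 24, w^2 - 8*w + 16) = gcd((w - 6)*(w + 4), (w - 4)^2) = 1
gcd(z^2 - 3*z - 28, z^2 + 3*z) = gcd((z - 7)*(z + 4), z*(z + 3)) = 1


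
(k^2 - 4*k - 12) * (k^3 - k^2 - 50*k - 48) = k^5 - 5*k^4 - 58*k^3 + 164*k^2 + 792*k + 576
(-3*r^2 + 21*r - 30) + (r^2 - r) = -2*r^2 + 20*r - 30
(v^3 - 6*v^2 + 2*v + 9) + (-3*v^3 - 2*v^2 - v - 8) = -2*v^3 - 8*v^2 + v + 1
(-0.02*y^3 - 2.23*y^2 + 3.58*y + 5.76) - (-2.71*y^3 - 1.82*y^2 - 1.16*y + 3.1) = 2.69*y^3 - 0.41*y^2 + 4.74*y + 2.66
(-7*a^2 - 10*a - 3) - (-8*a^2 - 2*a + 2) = a^2 - 8*a - 5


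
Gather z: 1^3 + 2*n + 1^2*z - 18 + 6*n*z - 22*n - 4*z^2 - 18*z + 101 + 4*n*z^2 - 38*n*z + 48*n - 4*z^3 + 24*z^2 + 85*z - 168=28*n - 4*z^3 + z^2*(4*n + 20) + z*(68 - 32*n) - 84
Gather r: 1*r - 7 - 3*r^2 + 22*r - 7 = -3*r^2 + 23*r - 14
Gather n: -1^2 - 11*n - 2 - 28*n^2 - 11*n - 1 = -28*n^2 - 22*n - 4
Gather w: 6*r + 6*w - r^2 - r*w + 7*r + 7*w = -r^2 + 13*r + w*(13 - r)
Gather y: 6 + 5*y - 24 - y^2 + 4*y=-y^2 + 9*y - 18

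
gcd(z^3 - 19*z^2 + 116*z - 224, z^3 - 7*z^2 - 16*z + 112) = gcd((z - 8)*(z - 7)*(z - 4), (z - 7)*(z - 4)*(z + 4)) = z^2 - 11*z + 28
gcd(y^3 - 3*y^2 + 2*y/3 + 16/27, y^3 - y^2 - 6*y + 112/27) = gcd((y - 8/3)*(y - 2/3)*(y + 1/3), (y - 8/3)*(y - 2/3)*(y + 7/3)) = y^2 - 10*y/3 + 16/9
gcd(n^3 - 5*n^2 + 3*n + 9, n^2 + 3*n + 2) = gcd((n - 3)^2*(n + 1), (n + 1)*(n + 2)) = n + 1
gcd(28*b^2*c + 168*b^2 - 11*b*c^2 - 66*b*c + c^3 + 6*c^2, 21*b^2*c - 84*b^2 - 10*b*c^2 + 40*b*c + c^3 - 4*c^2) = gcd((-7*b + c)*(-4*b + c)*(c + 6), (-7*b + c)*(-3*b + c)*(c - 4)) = 7*b - c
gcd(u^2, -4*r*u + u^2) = u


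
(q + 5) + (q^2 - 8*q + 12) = q^2 - 7*q + 17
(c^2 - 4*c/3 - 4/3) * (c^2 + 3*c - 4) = c^4 + 5*c^3/3 - 28*c^2/3 + 4*c/3 + 16/3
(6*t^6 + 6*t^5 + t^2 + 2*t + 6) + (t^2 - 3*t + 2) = 6*t^6 + 6*t^5 + 2*t^2 - t + 8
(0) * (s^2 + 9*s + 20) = 0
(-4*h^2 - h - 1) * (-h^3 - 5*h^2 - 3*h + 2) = 4*h^5 + 21*h^4 + 18*h^3 + h - 2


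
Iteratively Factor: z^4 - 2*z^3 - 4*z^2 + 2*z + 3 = (z - 1)*(z^3 - z^2 - 5*z - 3) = (z - 1)*(z + 1)*(z^2 - 2*z - 3) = (z - 1)*(z + 1)^2*(z - 3)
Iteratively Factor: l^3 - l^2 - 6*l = (l + 2)*(l^2 - 3*l) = l*(l + 2)*(l - 3)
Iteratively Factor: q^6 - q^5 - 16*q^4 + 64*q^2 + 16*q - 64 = (q - 4)*(q^5 + 3*q^4 - 4*q^3 - 16*q^2 + 16) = (q - 4)*(q + 2)*(q^4 + q^3 - 6*q^2 - 4*q + 8) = (q - 4)*(q - 1)*(q + 2)*(q^3 + 2*q^2 - 4*q - 8) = (q - 4)*(q - 1)*(q + 2)^2*(q^2 - 4) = (q - 4)*(q - 1)*(q + 2)^3*(q - 2)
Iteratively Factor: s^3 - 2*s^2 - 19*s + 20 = (s - 5)*(s^2 + 3*s - 4) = (s - 5)*(s - 1)*(s + 4)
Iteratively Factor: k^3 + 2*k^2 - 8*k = (k - 2)*(k^2 + 4*k) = (k - 2)*(k + 4)*(k)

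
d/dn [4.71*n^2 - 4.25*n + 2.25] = 9.42*n - 4.25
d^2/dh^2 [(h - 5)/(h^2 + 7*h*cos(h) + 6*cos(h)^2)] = ((2*h - 10)*(7*h*sin(h) - 2*h + 6*sin(2*h) - 7*cos(h))^2 + (h^2 + 7*h*cos(h) + 6*cos(h)^2)*(14*h*sin(h) - 4*h + (h - 5)*(7*h*cos(h) - 24*sin(h)^2 + 14*sin(h) + 10) + 12*sin(2*h) - 14*cos(h)))/((h + cos(h))^3*(h + 6*cos(h))^3)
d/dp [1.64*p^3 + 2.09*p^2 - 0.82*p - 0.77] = 4.92*p^2 + 4.18*p - 0.82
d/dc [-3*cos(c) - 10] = 3*sin(c)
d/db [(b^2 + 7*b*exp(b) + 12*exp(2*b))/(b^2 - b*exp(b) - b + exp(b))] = ((b^2 + 7*b*exp(b) + 12*exp(2*b))*(b*exp(b) - 2*b + 1) + (b^2 - b*exp(b) - b + exp(b))*(7*b*exp(b) + 2*b + 24*exp(2*b) + 7*exp(b)))/(b^2 - b*exp(b) - b + exp(b))^2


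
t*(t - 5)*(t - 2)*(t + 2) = t^4 - 5*t^3 - 4*t^2 + 20*t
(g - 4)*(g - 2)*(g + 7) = g^3 + g^2 - 34*g + 56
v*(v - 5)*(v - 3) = v^3 - 8*v^2 + 15*v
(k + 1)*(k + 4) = k^2 + 5*k + 4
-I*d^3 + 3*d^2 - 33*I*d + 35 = (d - 5*I)*(d + 7*I)*(-I*d + 1)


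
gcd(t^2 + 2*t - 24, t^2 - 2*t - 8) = t - 4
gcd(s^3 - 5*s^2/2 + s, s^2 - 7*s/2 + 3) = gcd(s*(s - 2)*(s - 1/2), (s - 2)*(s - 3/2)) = s - 2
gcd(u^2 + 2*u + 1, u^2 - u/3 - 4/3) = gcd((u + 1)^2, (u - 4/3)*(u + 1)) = u + 1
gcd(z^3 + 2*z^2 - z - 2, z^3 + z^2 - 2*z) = z^2 + z - 2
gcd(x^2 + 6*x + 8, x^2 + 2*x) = x + 2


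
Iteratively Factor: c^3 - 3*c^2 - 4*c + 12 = (c - 2)*(c^2 - c - 6) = (c - 3)*(c - 2)*(c + 2)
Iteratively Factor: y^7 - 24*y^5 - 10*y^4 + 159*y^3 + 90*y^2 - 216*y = (y - 1)*(y^6 + y^5 - 23*y^4 - 33*y^3 + 126*y^2 + 216*y) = (y - 1)*(y + 2)*(y^5 - y^4 - 21*y^3 + 9*y^2 + 108*y) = (y - 1)*(y + 2)*(y + 3)*(y^4 - 4*y^3 - 9*y^2 + 36*y) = y*(y - 1)*(y + 2)*(y + 3)*(y^3 - 4*y^2 - 9*y + 36) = y*(y - 3)*(y - 1)*(y + 2)*(y + 3)*(y^2 - y - 12) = y*(y - 4)*(y - 3)*(y - 1)*(y + 2)*(y + 3)*(y + 3)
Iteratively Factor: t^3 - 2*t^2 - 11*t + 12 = (t - 1)*(t^2 - t - 12) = (t - 1)*(t + 3)*(t - 4)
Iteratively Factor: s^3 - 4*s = (s)*(s^2 - 4) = s*(s - 2)*(s + 2)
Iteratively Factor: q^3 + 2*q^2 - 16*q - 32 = (q + 4)*(q^2 - 2*q - 8) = (q + 2)*(q + 4)*(q - 4)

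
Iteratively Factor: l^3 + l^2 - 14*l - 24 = (l + 2)*(l^2 - l - 12) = (l - 4)*(l + 2)*(l + 3)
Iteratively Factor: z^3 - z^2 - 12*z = (z + 3)*(z^2 - 4*z) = z*(z + 3)*(z - 4)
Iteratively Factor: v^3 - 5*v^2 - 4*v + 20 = (v - 5)*(v^2 - 4) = (v - 5)*(v - 2)*(v + 2)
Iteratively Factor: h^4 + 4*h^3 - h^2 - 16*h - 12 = (h - 2)*(h^3 + 6*h^2 + 11*h + 6) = (h - 2)*(h + 1)*(h^2 + 5*h + 6) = (h - 2)*(h + 1)*(h + 2)*(h + 3)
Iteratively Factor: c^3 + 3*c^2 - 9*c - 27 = (c - 3)*(c^2 + 6*c + 9) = (c - 3)*(c + 3)*(c + 3)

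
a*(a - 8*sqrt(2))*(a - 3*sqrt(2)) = a^3 - 11*sqrt(2)*a^2 + 48*a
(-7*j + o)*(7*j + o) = -49*j^2 + o^2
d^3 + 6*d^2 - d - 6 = (d - 1)*(d + 1)*(d + 6)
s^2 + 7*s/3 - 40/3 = (s - 8/3)*(s + 5)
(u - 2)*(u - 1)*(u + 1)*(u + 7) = u^4 + 5*u^3 - 15*u^2 - 5*u + 14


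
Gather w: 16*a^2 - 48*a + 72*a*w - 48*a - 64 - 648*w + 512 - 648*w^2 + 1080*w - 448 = 16*a^2 - 96*a - 648*w^2 + w*(72*a + 432)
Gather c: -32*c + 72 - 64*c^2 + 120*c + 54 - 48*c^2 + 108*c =-112*c^2 + 196*c + 126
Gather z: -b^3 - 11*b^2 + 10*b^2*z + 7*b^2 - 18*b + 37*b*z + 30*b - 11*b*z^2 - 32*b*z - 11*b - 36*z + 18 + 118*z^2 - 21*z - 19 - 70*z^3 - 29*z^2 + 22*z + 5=-b^3 - 4*b^2 + b - 70*z^3 + z^2*(89 - 11*b) + z*(10*b^2 + 5*b - 35) + 4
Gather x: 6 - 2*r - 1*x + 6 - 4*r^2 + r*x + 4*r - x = -4*r^2 + 2*r + x*(r - 2) + 12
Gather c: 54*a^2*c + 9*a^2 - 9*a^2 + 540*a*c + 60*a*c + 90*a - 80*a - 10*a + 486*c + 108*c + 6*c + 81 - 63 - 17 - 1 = c*(54*a^2 + 600*a + 600)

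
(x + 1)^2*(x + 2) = x^3 + 4*x^2 + 5*x + 2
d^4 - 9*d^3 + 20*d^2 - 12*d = d*(d - 6)*(d - 2)*(d - 1)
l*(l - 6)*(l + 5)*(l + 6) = l^4 + 5*l^3 - 36*l^2 - 180*l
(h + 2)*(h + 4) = h^2 + 6*h + 8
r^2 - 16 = (r - 4)*(r + 4)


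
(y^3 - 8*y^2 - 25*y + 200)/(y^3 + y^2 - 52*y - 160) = (y - 5)/(y + 4)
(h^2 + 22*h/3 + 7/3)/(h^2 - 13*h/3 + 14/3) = (3*h^2 + 22*h + 7)/(3*h^2 - 13*h + 14)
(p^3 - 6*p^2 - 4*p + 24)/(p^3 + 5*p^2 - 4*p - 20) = (p - 6)/(p + 5)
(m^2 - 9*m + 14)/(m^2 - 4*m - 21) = (m - 2)/(m + 3)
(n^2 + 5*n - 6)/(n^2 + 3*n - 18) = (n - 1)/(n - 3)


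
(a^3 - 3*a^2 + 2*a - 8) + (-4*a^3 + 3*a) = -3*a^3 - 3*a^2 + 5*a - 8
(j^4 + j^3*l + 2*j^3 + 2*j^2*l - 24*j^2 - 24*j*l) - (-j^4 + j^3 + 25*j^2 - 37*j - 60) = 2*j^4 + j^3*l + j^3 + 2*j^2*l - 49*j^2 - 24*j*l + 37*j + 60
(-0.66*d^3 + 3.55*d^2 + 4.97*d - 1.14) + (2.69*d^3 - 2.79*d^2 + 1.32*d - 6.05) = 2.03*d^3 + 0.76*d^2 + 6.29*d - 7.19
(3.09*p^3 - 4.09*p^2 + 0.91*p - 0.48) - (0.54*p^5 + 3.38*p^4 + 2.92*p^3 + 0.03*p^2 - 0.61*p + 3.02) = -0.54*p^5 - 3.38*p^4 + 0.17*p^3 - 4.12*p^2 + 1.52*p - 3.5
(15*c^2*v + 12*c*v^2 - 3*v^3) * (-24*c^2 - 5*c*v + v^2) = -360*c^4*v - 363*c^3*v^2 + 27*c^2*v^3 + 27*c*v^4 - 3*v^5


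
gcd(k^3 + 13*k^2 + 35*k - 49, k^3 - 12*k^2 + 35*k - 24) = k - 1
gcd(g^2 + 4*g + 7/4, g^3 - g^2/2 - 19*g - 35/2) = g + 7/2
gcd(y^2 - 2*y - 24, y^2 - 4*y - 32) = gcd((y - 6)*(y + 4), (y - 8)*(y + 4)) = y + 4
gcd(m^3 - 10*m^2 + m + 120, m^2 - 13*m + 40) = m^2 - 13*m + 40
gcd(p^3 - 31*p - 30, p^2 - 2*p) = 1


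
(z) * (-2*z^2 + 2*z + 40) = -2*z^3 + 2*z^2 + 40*z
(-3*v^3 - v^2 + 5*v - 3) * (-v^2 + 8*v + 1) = 3*v^5 - 23*v^4 - 16*v^3 + 42*v^2 - 19*v - 3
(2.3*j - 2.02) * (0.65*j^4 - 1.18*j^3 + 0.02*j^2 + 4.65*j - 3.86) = 1.495*j^5 - 4.027*j^4 + 2.4296*j^3 + 10.6546*j^2 - 18.271*j + 7.7972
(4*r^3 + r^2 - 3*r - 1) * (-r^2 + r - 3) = -4*r^5 + 3*r^4 - 8*r^3 - 5*r^2 + 8*r + 3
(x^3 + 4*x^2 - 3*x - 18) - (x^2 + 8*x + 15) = x^3 + 3*x^2 - 11*x - 33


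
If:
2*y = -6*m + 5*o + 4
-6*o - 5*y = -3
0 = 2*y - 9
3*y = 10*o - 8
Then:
No Solution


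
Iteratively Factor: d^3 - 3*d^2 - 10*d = (d - 5)*(d^2 + 2*d) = d*(d - 5)*(d + 2)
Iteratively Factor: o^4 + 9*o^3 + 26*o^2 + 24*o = (o + 3)*(o^3 + 6*o^2 + 8*o) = (o + 2)*(o + 3)*(o^2 + 4*o) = o*(o + 2)*(o + 3)*(o + 4)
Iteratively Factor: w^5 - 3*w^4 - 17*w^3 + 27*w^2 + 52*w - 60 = (w + 2)*(w^4 - 5*w^3 - 7*w^2 + 41*w - 30) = (w - 1)*(w + 2)*(w^3 - 4*w^2 - 11*w + 30) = (w - 1)*(w + 2)*(w + 3)*(w^2 - 7*w + 10) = (w - 2)*(w - 1)*(w + 2)*(w + 3)*(w - 5)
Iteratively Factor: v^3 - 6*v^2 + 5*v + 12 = (v - 4)*(v^2 - 2*v - 3) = (v - 4)*(v - 3)*(v + 1)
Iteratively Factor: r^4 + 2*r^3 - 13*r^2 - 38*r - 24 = (r - 4)*(r^3 + 6*r^2 + 11*r + 6) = (r - 4)*(r + 2)*(r^2 + 4*r + 3) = (r - 4)*(r + 1)*(r + 2)*(r + 3)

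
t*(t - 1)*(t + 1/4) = t^3 - 3*t^2/4 - t/4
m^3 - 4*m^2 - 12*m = m*(m - 6)*(m + 2)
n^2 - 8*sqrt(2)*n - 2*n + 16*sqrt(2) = (n - 2)*(n - 8*sqrt(2))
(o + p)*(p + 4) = o*p + 4*o + p^2 + 4*p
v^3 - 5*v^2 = v^2*(v - 5)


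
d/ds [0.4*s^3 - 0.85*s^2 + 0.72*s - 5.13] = 1.2*s^2 - 1.7*s + 0.72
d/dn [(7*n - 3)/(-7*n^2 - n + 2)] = (-49*n^2 - 7*n + (7*n - 3)*(14*n + 1) + 14)/(7*n^2 + n - 2)^2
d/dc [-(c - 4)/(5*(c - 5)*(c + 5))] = (c^2 - 8*c + 25)/(5*(c^4 - 50*c^2 + 625))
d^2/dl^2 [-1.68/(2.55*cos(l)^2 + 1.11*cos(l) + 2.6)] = (43.6968*(1 - cos(l)^2)^2 + 14.26572*cos(l)^3 - 20.635272*cos(l)^2 - 33.37992*cos(l) - 25.559856)/(2.55*cos(l)^2 + 1.11*cos(l) + 2.6)^3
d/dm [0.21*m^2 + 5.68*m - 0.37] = 0.42*m + 5.68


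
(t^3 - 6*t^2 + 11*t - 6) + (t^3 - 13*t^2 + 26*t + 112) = 2*t^3 - 19*t^2 + 37*t + 106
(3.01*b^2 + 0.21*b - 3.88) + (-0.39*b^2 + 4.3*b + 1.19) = 2.62*b^2 + 4.51*b - 2.69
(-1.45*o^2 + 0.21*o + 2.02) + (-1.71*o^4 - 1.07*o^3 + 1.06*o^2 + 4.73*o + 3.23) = -1.71*o^4 - 1.07*o^3 - 0.39*o^2 + 4.94*o + 5.25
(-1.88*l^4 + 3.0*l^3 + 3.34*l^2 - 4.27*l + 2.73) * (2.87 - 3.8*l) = 7.144*l^5 - 16.7956*l^4 - 4.082*l^3 + 25.8118*l^2 - 22.6289*l + 7.8351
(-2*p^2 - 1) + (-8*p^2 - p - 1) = -10*p^2 - p - 2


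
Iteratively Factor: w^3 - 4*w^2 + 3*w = (w - 3)*(w^2 - w) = (w - 3)*(w - 1)*(w)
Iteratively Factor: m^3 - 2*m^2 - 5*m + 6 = (m + 2)*(m^2 - 4*m + 3) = (m - 3)*(m + 2)*(m - 1)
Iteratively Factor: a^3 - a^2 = (a)*(a^2 - a) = a*(a - 1)*(a)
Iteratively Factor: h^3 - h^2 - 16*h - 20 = (h + 2)*(h^2 - 3*h - 10) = (h - 5)*(h + 2)*(h + 2)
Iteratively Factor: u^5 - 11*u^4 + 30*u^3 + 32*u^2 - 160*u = (u - 4)*(u^4 - 7*u^3 + 2*u^2 + 40*u) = (u - 4)*(u + 2)*(u^3 - 9*u^2 + 20*u) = (u - 4)^2*(u + 2)*(u^2 - 5*u) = (u - 5)*(u - 4)^2*(u + 2)*(u)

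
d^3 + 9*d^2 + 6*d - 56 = (d - 2)*(d + 4)*(d + 7)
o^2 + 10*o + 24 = (o + 4)*(o + 6)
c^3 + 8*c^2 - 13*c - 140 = (c - 4)*(c + 5)*(c + 7)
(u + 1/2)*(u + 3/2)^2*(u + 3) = u^4 + 13*u^3/2 + 57*u^2/4 + 99*u/8 + 27/8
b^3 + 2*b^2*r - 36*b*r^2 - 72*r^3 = (b - 6*r)*(b + 2*r)*(b + 6*r)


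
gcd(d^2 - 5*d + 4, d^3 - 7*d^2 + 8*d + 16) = d - 4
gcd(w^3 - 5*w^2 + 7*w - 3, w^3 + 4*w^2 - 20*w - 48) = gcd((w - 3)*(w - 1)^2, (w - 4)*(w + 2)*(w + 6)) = 1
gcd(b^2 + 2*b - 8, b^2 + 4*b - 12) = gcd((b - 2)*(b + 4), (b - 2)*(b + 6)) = b - 2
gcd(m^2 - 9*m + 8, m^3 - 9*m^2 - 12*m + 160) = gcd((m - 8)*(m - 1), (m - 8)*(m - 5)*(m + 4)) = m - 8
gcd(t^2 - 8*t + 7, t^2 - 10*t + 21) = t - 7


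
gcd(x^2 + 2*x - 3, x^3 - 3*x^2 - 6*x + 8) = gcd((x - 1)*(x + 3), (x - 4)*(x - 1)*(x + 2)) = x - 1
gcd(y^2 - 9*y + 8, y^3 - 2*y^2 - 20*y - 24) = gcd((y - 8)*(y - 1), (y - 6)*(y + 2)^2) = 1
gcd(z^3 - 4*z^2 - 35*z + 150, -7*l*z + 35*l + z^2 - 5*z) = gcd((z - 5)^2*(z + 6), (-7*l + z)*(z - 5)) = z - 5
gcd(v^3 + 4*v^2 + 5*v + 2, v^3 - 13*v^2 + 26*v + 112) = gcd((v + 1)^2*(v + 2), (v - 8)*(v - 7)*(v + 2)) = v + 2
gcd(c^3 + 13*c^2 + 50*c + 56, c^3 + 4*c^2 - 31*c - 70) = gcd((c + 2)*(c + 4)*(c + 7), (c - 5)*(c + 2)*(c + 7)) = c^2 + 9*c + 14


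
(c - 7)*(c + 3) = c^2 - 4*c - 21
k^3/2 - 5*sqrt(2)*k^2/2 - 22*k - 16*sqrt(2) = (k/2 + sqrt(2))*(k - 8*sqrt(2))*(k + sqrt(2))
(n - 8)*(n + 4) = n^2 - 4*n - 32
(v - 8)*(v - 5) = v^2 - 13*v + 40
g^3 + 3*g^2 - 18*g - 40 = (g - 4)*(g + 2)*(g + 5)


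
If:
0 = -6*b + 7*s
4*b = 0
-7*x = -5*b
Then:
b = 0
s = 0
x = 0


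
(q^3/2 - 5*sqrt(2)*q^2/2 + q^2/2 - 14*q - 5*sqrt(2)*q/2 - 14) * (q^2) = q^5/2 - 5*sqrt(2)*q^4/2 + q^4/2 - 14*q^3 - 5*sqrt(2)*q^3/2 - 14*q^2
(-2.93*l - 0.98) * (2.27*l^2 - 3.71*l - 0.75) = -6.6511*l^3 + 8.6457*l^2 + 5.8333*l + 0.735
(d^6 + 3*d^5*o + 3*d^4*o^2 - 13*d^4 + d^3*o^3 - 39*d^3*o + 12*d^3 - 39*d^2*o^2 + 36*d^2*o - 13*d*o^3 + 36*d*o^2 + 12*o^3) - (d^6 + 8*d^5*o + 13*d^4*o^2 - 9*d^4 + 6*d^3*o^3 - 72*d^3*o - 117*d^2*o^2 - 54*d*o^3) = -5*d^5*o - 10*d^4*o^2 - 4*d^4 - 5*d^3*o^3 + 33*d^3*o + 12*d^3 + 78*d^2*o^2 + 36*d^2*o + 41*d*o^3 + 36*d*o^2 + 12*o^3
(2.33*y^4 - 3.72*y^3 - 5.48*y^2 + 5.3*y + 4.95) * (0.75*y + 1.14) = 1.7475*y^5 - 0.1338*y^4 - 8.3508*y^3 - 2.2722*y^2 + 9.7545*y + 5.643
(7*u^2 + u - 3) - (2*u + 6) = 7*u^2 - u - 9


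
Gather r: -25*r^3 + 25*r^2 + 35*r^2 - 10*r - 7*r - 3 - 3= -25*r^3 + 60*r^2 - 17*r - 6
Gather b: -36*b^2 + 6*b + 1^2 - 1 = -36*b^2 + 6*b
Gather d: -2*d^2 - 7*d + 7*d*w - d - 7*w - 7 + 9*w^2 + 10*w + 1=-2*d^2 + d*(7*w - 8) + 9*w^2 + 3*w - 6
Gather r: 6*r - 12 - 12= 6*r - 24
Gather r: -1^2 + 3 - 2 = 0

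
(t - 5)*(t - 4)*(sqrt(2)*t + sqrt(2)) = sqrt(2)*t^3 - 8*sqrt(2)*t^2 + 11*sqrt(2)*t + 20*sqrt(2)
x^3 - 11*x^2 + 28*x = x*(x - 7)*(x - 4)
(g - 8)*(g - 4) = g^2 - 12*g + 32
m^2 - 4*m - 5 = (m - 5)*(m + 1)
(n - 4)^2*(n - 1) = n^3 - 9*n^2 + 24*n - 16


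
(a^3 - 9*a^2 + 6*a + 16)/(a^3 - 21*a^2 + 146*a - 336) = (a^2 - a - 2)/(a^2 - 13*a + 42)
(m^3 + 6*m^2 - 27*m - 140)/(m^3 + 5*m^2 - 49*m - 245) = (m^2 - m - 20)/(m^2 - 2*m - 35)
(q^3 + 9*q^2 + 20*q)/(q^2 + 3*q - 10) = q*(q + 4)/(q - 2)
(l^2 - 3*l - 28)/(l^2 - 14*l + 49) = (l + 4)/(l - 7)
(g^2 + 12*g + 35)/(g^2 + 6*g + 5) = (g + 7)/(g + 1)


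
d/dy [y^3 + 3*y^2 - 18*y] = 3*y^2 + 6*y - 18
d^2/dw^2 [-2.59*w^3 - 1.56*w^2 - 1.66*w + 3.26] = -15.54*w - 3.12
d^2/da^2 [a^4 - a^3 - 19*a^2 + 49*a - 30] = 12*a^2 - 6*a - 38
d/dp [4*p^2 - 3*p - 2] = 8*p - 3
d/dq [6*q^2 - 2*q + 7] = 12*q - 2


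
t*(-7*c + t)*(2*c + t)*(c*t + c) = -14*c^3*t^2 - 14*c^3*t - 5*c^2*t^3 - 5*c^2*t^2 + c*t^4 + c*t^3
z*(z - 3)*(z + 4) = z^3 + z^2 - 12*z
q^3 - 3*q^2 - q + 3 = (q - 3)*(q - 1)*(q + 1)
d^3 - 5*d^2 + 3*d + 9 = (d - 3)^2*(d + 1)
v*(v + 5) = v^2 + 5*v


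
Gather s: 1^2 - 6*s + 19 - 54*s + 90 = 110 - 60*s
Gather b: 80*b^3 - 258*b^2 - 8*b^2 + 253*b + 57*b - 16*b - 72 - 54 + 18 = 80*b^3 - 266*b^2 + 294*b - 108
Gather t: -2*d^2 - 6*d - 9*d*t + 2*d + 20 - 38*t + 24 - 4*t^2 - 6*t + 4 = -2*d^2 - 4*d - 4*t^2 + t*(-9*d - 44) + 48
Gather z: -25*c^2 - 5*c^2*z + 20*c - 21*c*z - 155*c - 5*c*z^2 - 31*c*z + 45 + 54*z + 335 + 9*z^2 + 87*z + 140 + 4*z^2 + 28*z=-25*c^2 - 135*c + z^2*(13 - 5*c) + z*(-5*c^2 - 52*c + 169) + 520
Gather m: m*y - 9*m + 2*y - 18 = m*(y - 9) + 2*y - 18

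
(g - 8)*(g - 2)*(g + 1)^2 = g^4 - 8*g^3 - 3*g^2 + 22*g + 16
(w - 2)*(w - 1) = w^2 - 3*w + 2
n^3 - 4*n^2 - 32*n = n*(n - 8)*(n + 4)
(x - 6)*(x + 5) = x^2 - x - 30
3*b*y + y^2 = y*(3*b + y)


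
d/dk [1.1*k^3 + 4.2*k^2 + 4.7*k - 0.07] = 3.3*k^2 + 8.4*k + 4.7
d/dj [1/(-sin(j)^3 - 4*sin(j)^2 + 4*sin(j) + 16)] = (3*sin(j)^2 + 8*sin(j) - 4)*cos(j)/(sin(j)^3 + 4*sin(j)^2 - 4*sin(j) - 16)^2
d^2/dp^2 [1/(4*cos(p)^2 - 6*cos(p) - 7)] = 2*(32*sin(p)^4 - 90*sin(p)^2 + 24*cos(p) - 9*cos(3*p) - 6)/(4*sin(p)^2 + 6*cos(p) + 3)^3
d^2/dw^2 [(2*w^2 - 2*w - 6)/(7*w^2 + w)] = 4*(-56*w^3 - 441*w^2 - 63*w - 3)/(w^3*(343*w^3 + 147*w^2 + 21*w + 1))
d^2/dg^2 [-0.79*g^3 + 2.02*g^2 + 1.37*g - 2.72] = 4.04 - 4.74*g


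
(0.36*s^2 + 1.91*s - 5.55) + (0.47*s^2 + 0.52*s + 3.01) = 0.83*s^2 + 2.43*s - 2.54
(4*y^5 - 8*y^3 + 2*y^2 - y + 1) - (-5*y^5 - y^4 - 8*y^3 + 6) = 9*y^5 + y^4 + 2*y^2 - y - 5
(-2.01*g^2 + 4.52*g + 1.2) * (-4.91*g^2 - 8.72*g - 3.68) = 9.8691*g^4 - 4.666*g^3 - 37.9096*g^2 - 27.0976*g - 4.416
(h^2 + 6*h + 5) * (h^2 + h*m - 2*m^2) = h^4 + h^3*m + 6*h^3 - 2*h^2*m^2 + 6*h^2*m + 5*h^2 - 12*h*m^2 + 5*h*m - 10*m^2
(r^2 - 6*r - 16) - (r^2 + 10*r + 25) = -16*r - 41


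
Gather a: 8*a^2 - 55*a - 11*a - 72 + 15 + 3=8*a^2 - 66*a - 54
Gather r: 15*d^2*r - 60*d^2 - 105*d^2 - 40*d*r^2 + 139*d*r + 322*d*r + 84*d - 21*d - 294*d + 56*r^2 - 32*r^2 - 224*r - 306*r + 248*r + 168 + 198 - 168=-165*d^2 - 231*d + r^2*(24 - 40*d) + r*(15*d^2 + 461*d - 282) + 198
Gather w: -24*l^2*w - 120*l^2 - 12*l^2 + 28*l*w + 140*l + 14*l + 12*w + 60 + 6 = -132*l^2 + 154*l + w*(-24*l^2 + 28*l + 12) + 66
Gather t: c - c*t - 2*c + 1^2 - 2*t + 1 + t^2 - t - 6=-c + t^2 + t*(-c - 3) - 4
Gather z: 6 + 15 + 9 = 30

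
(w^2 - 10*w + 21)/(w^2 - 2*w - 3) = (w - 7)/(w + 1)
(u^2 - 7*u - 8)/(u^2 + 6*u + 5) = (u - 8)/(u + 5)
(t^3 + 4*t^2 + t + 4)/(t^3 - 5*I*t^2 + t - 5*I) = (t + 4)/(t - 5*I)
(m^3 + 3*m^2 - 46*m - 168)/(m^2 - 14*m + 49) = (m^2 + 10*m + 24)/(m - 7)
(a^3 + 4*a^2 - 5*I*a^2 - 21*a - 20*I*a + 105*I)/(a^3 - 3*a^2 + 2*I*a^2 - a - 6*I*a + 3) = (a^2 + a*(7 - 5*I) - 35*I)/(a^2 + 2*I*a - 1)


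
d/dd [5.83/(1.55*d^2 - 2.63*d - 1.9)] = (15.3329 - 18.073*d)/(-1.55*d^2 + 2.63*d + 1.9)^2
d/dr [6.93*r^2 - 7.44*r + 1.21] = 13.86*r - 7.44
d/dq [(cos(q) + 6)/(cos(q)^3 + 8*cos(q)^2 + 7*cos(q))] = 2*(cos(q)^3 + 13*cos(q)^2 + 48*cos(q) + 21)*sin(q)/((cos(q) + 1)^2*(cos(q) + 7)^2*cos(q)^2)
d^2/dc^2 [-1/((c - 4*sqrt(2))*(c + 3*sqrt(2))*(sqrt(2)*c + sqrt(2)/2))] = 2*sqrt(2)*(-4*(c - 4*sqrt(2))^2*(c + 3*sqrt(2))^2 - 2*(c - 4*sqrt(2))^2*(c + 3*sqrt(2))*(2*c + 1) - (c - 4*sqrt(2))^2*(2*c + 1)^2 - 2*(c - 4*sqrt(2))*(c + 3*sqrt(2))^2*(2*c + 1) - (c - 4*sqrt(2))*(c + 3*sqrt(2))*(2*c + 1)^2 - (c + 3*sqrt(2))^2*(2*c + 1)^2)/((c - 4*sqrt(2))^3*(c + 3*sqrt(2))^3*(2*c + 1)^3)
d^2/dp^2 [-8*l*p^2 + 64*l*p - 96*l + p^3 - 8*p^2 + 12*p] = -16*l + 6*p - 16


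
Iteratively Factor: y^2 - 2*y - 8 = (y + 2)*(y - 4)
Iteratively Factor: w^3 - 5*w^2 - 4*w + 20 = (w - 5)*(w^2 - 4) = (w - 5)*(w - 2)*(w + 2)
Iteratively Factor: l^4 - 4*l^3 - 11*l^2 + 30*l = (l - 5)*(l^3 + l^2 - 6*l) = (l - 5)*(l + 3)*(l^2 - 2*l) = l*(l - 5)*(l + 3)*(l - 2)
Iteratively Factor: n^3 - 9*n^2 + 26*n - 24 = (n - 2)*(n^2 - 7*n + 12) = (n - 3)*(n - 2)*(n - 4)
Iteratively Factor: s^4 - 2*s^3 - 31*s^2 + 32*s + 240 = (s - 5)*(s^3 + 3*s^2 - 16*s - 48) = (s - 5)*(s + 4)*(s^2 - s - 12) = (s - 5)*(s - 4)*(s + 4)*(s + 3)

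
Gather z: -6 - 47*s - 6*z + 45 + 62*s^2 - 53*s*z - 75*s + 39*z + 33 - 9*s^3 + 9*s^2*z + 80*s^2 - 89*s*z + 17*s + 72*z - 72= -9*s^3 + 142*s^2 - 105*s + z*(9*s^2 - 142*s + 105)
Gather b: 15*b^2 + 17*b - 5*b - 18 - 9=15*b^2 + 12*b - 27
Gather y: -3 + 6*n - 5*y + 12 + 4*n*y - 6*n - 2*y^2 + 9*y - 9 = -2*y^2 + y*(4*n + 4)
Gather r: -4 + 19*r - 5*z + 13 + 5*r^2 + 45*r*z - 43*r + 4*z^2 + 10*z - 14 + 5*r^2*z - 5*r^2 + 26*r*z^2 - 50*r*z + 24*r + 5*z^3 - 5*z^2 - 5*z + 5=5*r^2*z + r*(26*z^2 - 5*z) + 5*z^3 - z^2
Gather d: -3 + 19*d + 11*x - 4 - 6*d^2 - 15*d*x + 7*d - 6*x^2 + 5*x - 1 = -6*d^2 + d*(26 - 15*x) - 6*x^2 + 16*x - 8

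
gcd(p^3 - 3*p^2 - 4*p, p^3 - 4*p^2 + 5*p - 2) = 1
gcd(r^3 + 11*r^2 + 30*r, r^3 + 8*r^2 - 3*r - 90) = r^2 + 11*r + 30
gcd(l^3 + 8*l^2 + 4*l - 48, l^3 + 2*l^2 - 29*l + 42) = l - 2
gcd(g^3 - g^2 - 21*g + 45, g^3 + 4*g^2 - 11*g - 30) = g^2 + 2*g - 15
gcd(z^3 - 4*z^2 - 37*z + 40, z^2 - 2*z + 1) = z - 1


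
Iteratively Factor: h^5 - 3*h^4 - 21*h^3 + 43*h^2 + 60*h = (h + 1)*(h^4 - 4*h^3 - 17*h^2 + 60*h) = h*(h + 1)*(h^3 - 4*h^2 - 17*h + 60) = h*(h - 3)*(h + 1)*(h^2 - h - 20) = h*(h - 5)*(h - 3)*(h + 1)*(h + 4)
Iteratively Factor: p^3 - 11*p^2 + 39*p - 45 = (p - 3)*(p^2 - 8*p + 15) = (p - 3)^2*(p - 5)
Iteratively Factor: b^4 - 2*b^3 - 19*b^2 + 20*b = (b)*(b^3 - 2*b^2 - 19*b + 20) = b*(b - 5)*(b^2 + 3*b - 4) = b*(b - 5)*(b + 4)*(b - 1)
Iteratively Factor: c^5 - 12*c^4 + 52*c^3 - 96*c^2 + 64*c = (c)*(c^4 - 12*c^3 + 52*c^2 - 96*c + 64) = c*(c - 4)*(c^3 - 8*c^2 + 20*c - 16) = c*(c - 4)*(c - 2)*(c^2 - 6*c + 8) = c*(c - 4)*(c - 2)^2*(c - 4)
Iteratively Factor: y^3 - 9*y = (y - 3)*(y^2 + 3*y) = (y - 3)*(y + 3)*(y)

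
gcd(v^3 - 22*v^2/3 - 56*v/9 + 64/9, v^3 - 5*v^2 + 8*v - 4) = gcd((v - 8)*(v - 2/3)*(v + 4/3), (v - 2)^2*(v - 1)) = 1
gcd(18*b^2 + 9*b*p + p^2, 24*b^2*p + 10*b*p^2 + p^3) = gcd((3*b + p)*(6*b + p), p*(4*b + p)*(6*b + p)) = 6*b + p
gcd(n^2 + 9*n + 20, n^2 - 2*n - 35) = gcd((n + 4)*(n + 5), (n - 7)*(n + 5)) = n + 5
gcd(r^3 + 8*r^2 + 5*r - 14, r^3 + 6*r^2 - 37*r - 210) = r + 7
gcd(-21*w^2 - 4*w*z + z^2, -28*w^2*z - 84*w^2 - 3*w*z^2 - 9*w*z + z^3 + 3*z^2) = -7*w + z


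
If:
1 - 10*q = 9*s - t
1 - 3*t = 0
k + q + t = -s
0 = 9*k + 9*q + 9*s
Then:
No Solution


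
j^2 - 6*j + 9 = (j - 3)^2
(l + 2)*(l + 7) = l^2 + 9*l + 14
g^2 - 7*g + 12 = (g - 4)*(g - 3)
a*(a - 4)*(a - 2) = a^3 - 6*a^2 + 8*a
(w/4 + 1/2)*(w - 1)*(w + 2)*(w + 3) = w^4/4 + 3*w^3/2 + 9*w^2/4 - w - 3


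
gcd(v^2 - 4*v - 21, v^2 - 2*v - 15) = v + 3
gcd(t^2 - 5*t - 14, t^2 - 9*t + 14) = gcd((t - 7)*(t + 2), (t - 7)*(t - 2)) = t - 7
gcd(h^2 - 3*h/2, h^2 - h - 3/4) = h - 3/2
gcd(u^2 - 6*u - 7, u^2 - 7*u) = u - 7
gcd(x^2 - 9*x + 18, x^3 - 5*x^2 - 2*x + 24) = x - 3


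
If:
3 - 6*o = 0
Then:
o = 1/2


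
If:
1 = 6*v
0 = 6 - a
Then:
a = 6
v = 1/6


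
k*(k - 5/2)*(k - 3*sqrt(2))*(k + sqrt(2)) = k^4 - 2*sqrt(2)*k^3 - 5*k^3/2 - 6*k^2 + 5*sqrt(2)*k^2 + 15*k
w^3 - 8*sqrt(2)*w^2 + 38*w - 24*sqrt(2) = (w - 4*sqrt(2))*(w - 3*sqrt(2))*(w - sqrt(2))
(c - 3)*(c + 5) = c^2 + 2*c - 15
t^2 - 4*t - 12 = (t - 6)*(t + 2)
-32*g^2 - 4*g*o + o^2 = (-8*g + o)*(4*g + o)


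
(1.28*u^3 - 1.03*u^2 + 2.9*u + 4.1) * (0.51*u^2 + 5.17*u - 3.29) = 0.6528*u^5 + 6.0923*u^4 - 8.0573*u^3 + 20.4727*u^2 + 11.656*u - 13.489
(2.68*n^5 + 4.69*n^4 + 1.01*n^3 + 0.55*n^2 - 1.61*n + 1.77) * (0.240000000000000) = 0.6432*n^5 + 1.1256*n^4 + 0.2424*n^3 + 0.132*n^2 - 0.3864*n + 0.4248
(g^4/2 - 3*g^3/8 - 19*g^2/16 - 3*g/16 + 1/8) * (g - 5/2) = g^5/2 - 13*g^4/8 - g^3/4 + 89*g^2/32 + 19*g/32 - 5/16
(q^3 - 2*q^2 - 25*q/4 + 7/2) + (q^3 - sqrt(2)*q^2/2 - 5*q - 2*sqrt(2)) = 2*q^3 - 2*q^2 - sqrt(2)*q^2/2 - 45*q/4 - 2*sqrt(2) + 7/2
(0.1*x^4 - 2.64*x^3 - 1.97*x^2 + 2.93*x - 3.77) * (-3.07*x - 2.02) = -0.307*x^5 + 7.9028*x^4 + 11.3807*x^3 - 5.0157*x^2 + 5.6553*x + 7.6154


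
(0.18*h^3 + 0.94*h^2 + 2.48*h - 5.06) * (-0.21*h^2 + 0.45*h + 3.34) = -0.0378*h^5 - 0.1164*h^4 + 0.5034*h^3 + 5.3182*h^2 + 6.0062*h - 16.9004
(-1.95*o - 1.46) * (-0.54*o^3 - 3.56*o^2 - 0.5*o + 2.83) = 1.053*o^4 + 7.7304*o^3 + 6.1726*o^2 - 4.7885*o - 4.1318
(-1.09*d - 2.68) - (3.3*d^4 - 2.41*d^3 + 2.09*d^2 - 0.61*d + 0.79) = -3.3*d^4 + 2.41*d^3 - 2.09*d^2 - 0.48*d - 3.47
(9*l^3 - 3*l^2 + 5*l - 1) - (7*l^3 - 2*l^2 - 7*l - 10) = 2*l^3 - l^2 + 12*l + 9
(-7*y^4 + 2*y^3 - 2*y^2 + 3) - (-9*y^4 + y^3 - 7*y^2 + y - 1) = 2*y^4 + y^3 + 5*y^2 - y + 4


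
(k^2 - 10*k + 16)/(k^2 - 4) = (k - 8)/(k + 2)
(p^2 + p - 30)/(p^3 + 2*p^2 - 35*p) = (p + 6)/(p*(p + 7))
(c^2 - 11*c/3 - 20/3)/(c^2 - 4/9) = 3*(3*c^2 - 11*c - 20)/(9*c^2 - 4)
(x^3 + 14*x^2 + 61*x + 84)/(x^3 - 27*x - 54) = (x^2 + 11*x + 28)/(x^2 - 3*x - 18)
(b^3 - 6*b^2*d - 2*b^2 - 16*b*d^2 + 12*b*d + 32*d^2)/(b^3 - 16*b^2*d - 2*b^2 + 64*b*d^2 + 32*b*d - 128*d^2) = (b + 2*d)/(b - 8*d)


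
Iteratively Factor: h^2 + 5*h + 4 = (h + 1)*(h + 4)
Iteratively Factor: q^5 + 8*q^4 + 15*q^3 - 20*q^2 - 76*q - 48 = (q + 3)*(q^4 + 5*q^3 - 20*q - 16) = (q + 2)*(q + 3)*(q^3 + 3*q^2 - 6*q - 8) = (q - 2)*(q + 2)*(q + 3)*(q^2 + 5*q + 4) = (q - 2)*(q + 2)*(q + 3)*(q + 4)*(q + 1)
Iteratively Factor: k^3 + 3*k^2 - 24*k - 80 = (k - 5)*(k^2 + 8*k + 16) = (k - 5)*(k + 4)*(k + 4)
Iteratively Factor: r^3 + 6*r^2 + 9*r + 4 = (r + 4)*(r^2 + 2*r + 1) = (r + 1)*(r + 4)*(r + 1)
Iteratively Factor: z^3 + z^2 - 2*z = (z - 1)*(z^2 + 2*z) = (z - 1)*(z + 2)*(z)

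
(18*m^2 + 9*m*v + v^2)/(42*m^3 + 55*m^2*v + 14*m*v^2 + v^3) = (3*m + v)/(7*m^2 + 8*m*v + v^2)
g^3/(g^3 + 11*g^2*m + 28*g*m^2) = g^2/(g^2 + 11*g*m + 28*m^2)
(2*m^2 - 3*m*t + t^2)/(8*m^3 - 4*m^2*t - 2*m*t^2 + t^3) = (-m + t)/(-4*m^2 + t^2)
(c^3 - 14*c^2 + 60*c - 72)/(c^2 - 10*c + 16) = (c^2 - 12*c + 36)/(c - 8)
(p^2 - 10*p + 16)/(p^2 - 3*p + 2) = (p - 8)/(p - 1)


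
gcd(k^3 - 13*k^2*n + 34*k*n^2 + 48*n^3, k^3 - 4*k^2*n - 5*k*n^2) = k + n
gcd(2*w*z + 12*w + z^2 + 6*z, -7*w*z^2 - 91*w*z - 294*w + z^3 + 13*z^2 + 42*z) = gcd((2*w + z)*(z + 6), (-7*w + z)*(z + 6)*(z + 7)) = z + 6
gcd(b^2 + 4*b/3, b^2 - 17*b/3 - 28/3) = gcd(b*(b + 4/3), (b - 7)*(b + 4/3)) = b + 4/3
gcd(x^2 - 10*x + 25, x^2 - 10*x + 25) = x^2 - 10*x + 25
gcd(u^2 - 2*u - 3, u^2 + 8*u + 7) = u + 1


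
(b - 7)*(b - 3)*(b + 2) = b^3 - 8*b^2 + b + 42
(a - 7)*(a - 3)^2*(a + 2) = a^4 - 11*a^3 + 25*a^2 + 39*a - 126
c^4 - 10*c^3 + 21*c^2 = c^2*(c - 7)*(c - 3)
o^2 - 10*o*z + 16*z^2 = (o - 8*z)*(o - 2*z)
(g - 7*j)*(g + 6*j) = g^2 - g*j - 42*j^2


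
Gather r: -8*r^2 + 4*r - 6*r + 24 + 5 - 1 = -8*r^2 - 2*r + 28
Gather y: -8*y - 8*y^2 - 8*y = -8*y^2 - 16*y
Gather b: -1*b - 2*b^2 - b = -2*b^2 - 2*b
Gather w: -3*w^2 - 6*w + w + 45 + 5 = -3*w^2 - 5*w + 50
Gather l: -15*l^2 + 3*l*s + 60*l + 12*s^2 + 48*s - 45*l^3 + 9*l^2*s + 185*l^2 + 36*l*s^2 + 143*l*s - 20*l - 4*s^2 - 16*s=-45*l^3 + l^2*(9*s + 170) + l*(36*s^2 + 146*s + 40) + 8*s^2 + 32*s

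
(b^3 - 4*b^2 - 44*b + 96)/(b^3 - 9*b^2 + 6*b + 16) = (b + 6)/(b + 1)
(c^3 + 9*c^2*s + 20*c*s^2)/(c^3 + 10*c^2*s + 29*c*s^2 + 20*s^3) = c/(c + s)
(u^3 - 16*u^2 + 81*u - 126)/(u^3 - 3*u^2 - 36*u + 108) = (u - 7)/(u + 6)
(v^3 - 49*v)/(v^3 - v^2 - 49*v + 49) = v/(v - 1)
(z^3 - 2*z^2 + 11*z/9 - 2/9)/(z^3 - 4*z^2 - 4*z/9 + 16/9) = (3*z^2 - 4*z + 1)/(3*z^2 - 10*z - 8)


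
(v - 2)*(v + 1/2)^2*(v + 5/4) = v^4 + v^3/4 - 3*v^2 - 43*v/16 - 5/8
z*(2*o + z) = 2*o*z + z^2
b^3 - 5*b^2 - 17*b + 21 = (b - 7)*(b - 1)*(b + 3)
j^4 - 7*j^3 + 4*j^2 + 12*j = j*(j - 6)*(j - 2)*(j + 1)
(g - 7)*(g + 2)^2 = g^3 - 3*g^2 - 24*g - 28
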